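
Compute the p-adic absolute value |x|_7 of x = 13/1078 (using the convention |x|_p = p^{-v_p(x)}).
|13/1078|_7 = 49

Step 1 — compute v_7(x) by factoring powers of 7 out of the numerator and denominator: v_7(13/1078) = -2. Step 2 — apply |x|_p = p^{-v_p(x)} = 7^{2} = 49.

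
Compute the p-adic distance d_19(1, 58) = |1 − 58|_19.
d_19(1, 58) = 1/19

Step 1 — x − y = 1 − 58 = -57. Step 2 — v_19(-57) = 1 (factor: -57 = −(19^1 · 3); the sign does not affect v_p). Step 3 — |x − y|_19 = 19^{-1} = 1/19.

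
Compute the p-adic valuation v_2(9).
v_2(9) = 0

v_2(n) is the largest exponent k such that 2^k divides n. Factor out: 9 = 2^0 · 9. (Sign doesn't affect v_p.) So v_2(9) = 0.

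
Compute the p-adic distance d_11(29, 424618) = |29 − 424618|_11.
d_11(29, 424618) = 1/14641

Step 1 — x − y = 29 − 424618 = -424589. Step 2 — v_11(-424589) = 4 (factor: -424589 = −(11^4 · 29); the sign does not affect v_p). Step 3 — |x − y|_11 = 11^{-4} = 1/14641.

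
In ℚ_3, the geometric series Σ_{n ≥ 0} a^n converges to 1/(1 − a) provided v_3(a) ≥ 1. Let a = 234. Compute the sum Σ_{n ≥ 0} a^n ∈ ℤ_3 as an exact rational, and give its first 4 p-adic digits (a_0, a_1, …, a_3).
Σ a^n = 1/(1 − a) = -1/233;  first 4 digits = (1, 0, 2, 2)

v_3(a) = 2 ≥ 1, so the series converges in ℤ_3 to 1/(1 − a) = 1/(1 − 234) = -1/233. Expand this rational in ℤ_3: compute digits iteratively via d_i = x_i mod 3, x_{i+1} = (x_i − d_i)/3. The first 4 digits are (1, 0, 2, 2).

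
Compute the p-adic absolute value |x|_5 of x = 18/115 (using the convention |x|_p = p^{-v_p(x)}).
|18/115|_5 = 5

Step 1 — compute v_5(x) by factoring powers of 5 out of the numerator and denominator: v_5(18/115) = -1. Step 2 — apply |x|_p = p^{-v_p(x)} = 5^{1} = 5.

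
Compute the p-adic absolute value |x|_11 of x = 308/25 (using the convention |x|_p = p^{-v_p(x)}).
|308/25|_11 = 1/11

Step 1 — compute v_11(x) by factoring powers of 11 out of the numerator and denominator: v_11(308/25) = 1. Step 2 — apply |x|_p = p^{-v_p(x)} = 11^{-1} = 1/11.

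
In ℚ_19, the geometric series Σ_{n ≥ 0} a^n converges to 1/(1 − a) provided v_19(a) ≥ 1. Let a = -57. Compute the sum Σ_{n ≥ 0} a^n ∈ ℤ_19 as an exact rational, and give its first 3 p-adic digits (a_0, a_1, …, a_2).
Σ a^n = 1/(1 − a) = 1/58;  first 3 digits = (1, 16, 8)

v_19(a) = 1 ≥ 1, so the series converges in ℤ_19 to 1/(1 − a) = 1/(1 − (-57)) = 1/58. Expand this rational in ℤ_19: compute digits iteratively via d_i = x_i mod 19, x_{i+1} = (x_i − d_i)/19. The first 3 digits are (1, 16, 8).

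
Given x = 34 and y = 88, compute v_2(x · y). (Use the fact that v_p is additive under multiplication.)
v_2(2992) = 4

v_p(x) = 1 (factor: 34 = 2^1 · 17); v_p(y) = 3 (factor: 88 = 2^3 · 11). Additivity: v_p(xy) = v_p(x) + v_p(y) = 1 + 3 = 4. (Direct check: xy = 2992 = 2^4 · (187).)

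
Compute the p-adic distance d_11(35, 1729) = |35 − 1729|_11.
d_11(35, 1729) = 1/121

Step 1 — x − y = 35 − 1729 = -1694. Step 2 — v_11(-1694) = 2 (factor: -1694 = −(11^2 · 14); the sign does not affect v_p). Step 3 — |x − y|_11 = 11^{-2} = 1/121.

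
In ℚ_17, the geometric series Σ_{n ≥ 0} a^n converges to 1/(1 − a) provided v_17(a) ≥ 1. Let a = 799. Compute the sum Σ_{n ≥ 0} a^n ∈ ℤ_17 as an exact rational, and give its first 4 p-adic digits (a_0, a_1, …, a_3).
Σ a^n = 1/(1 − a) = -1/798;  first 4 digits = (1, 13, 1, 15)

v_17(a) = 1 ≥ 1, so the series converges in ℤ_17 to 1/(1 − a) = 1/(1 − 799) = -1/798. Expand this rational in ℤ_17: compute digits iteratively via d_i = x_i mod 17, x_{i+1} = (x_i − d_i)/17. The first 4 digits are (1, 13, 1, 15).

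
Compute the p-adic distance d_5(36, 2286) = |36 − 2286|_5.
d_5(36, 2286) = 1/125

Step 1 — x − y = 36 − 2286 = -2250. Step 2 — v_5(-2250) = 3 (factor: -2250 = −(5^3 · 18); the sign does not affect v_p). Step 3 — |x − y|_5 = 5^{-3} = 1/125.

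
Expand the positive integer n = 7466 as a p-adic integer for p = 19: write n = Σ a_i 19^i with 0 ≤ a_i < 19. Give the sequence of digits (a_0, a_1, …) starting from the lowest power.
(a_0, a_1, …) = (18, 12, 1, 1)

Repeated division by 19 gives the digits low-to-high: 7466 = 18 + 12·19^1 + 1·19^2 + 1·19^3. Digit sequence: (18, 12, 1, 1).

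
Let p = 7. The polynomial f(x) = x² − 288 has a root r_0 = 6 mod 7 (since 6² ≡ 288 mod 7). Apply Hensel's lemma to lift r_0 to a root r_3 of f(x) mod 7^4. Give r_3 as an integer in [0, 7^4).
r_3 = 419 (mod 2401)

Hensel's recurrence: r_{i+1} = r_i − f(r_i)·(f′(r_i))^{-1} mod 7^{i+2}, with f′(x) = 2x. Iterate:
  r_0 = 6 (mod 7)
  r_1 = 27 (mod 49)
  r_2 = 76 (mod 343)
  r_3 = 419 (mod 2401)
Final: r_3 = 419, and one checks f(r_3) ≡ 0 mod 7^4.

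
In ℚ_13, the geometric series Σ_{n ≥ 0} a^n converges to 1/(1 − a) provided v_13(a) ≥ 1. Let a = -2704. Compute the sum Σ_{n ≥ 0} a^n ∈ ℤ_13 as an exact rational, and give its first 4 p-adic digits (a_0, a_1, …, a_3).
Σ a^n = 1/(1 − a) = 1/2705;  first 4 digits = (1, 0, 10, 11)

v_13(a) = 2 ≥ 1, so the series converges in ℤ_13 to 1/(1 − a) = 1/(1 − (-2704)) = 1/2705. Expand this rational in ℤ_13: compute digits iteratively via d_i = x_i mod 13, x_{i+1} = (x_i − d_i)/13. The first 4 digits are (1, 0, 10, 11).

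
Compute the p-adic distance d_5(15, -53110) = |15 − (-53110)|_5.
d_5(15, -53110) = 1/3125

Step 1 — x − y = 15 − (-53110) = 53125. Step 2 — v_5(53125) = 5 (factor: 53125 = (5^5 · 17); the sign does not affect v_p). Step 3 — |x − y|_5 = 5^{-5} = 1/3125.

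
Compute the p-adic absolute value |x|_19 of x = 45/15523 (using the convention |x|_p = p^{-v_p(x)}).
|45/15523|_19 = 361

Step 1 — compute v_19(x) by factoring powers of 19 out of the numerator and denominator: v_19(45/15523) = -2. Step 2 — apply |x|_p = p^{-v_p(x)} = 19^{2} = 361.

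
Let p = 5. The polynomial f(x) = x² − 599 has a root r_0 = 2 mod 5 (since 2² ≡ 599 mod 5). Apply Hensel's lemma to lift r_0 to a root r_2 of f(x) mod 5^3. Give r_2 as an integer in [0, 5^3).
r_2 = 82 (mod 125)

Hensel's recurrence: r_{i+1} = r_i − f(r_i)·(f′(r_i))^{-1} mod 5^{i+2}, with f′(x) = 2x. Iterate:
  r_0 = 2 (mod 5)
  r_1 = 7 (mod 25)
  r_2 = 82 (mod 125)
Final: r_2 = 82, and one checks f(r_2) ≡ 0 mod 5^3.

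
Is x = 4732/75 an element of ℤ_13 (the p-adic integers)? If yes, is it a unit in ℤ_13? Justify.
x ∈ ℤ_13 but not a unit; v_13(x) = 2 > 0

ℤ_13 = {x ∈ ℚ_13 : v_13(x) ≥ 0} and ℤ_13^× = {x ∈ ℤ_13 : v_13(x) = 0}. Here v_13(4732/75) = v_13(num) − v_13(den) = 2; compare against these criteria.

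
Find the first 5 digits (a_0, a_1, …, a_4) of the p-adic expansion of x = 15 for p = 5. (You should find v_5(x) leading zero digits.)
(a_0, …, a_4) = (0, 3, 0, 0, 0)

v_5(15) = 1, so a_0 = ... = a_0 = 0. Factor out: x = 5^1 · u with u = 3 a unit in ℤ_5. Expand u iteratively via a_{v+i} = u_i mod 5, u_{i+1} = (u_i − a_{v+i})/5:
  u_0 = 3;  a_1 = 3;  u_1 = (u_0 − 3)/5 = 0
  u_1 = 0;  a_2 = 0;  u_2 = (u_1 − 0)/5 = 0
  u_2 = 0;  a_3 = 0;  u_3 = (u_2 − 0)/5 = 0
  u_3 = 0;  a_4 = 0;  u_4 = (u_3 − 0)/5 = 0
Digits: (0, 3, 0, 0, 0).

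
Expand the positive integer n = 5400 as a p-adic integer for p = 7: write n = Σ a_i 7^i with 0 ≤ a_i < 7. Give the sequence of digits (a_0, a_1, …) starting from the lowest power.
(a_0, a_1, …) = (3, 1, 5, 1, 2)

Repeated division by 7 gives the digits low-to-high: 5400 = 3 + 1·7^1 + 5·7^2 + 1·7^3 + 2·7^4. Digit sequence: (3, 1, 5, 1, 2).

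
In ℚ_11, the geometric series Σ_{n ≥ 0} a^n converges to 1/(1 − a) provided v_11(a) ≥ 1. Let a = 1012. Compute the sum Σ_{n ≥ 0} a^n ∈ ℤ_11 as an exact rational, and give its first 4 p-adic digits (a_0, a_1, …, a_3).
Σ a^n = 1/(1 − a) = -1/1011;  first 4 digits = (1, 4, 2, 9)

v_11(a) = 1 ≥ 1, so the series converges in ℤ_11 to 1/(1 − a) = 1/(1 − 1012) = -1/1011. Expand this rational in ℤ_11: compute digits iteratively via d_i = x_i mod 11, x_{i+1} = (x_i − d_i)/11. The first 4 digits are (1, 4, 2, 9).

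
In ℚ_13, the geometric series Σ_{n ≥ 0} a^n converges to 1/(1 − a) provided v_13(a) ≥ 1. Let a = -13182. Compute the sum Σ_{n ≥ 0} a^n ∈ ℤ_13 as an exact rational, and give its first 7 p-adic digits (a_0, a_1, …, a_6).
Σ a^n = 1/(1 − a) = 1/13183;  first 7 digits = (1, 0, 0, 7, 12, 12, 9)

v_13(a) = 3 ≥ 1, so the series converges in ℤ_13 to 1/(1 − a) = 1/(1 − (-13182)) = 1/13183. Expand this rational in ℤ_13: compute digits iteratively via d_i = x_i mod 13, x_{i+1} = (x_i − d_i)/13. The first 7 digits are (1, 0, 0, 7, 12, 12, 9).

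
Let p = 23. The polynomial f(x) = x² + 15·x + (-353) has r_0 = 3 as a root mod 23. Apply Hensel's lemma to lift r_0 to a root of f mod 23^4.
r_3 = 208544 (mod 279841)

Hensel: r_{i+1} = r_i − f(r_i)·(f′(r_i))^{-1} mod 23^{i+2}, f′(x) = 2x + 15. Iterate:
  r_0 = 3 (mod 23)
  r_1 = 118 (mod 529)
  r_2 = 1705 (mod 12167)
  r_3 = 208544 (mod 279841)
Final: r = 208544 satisfies f(r) ≡ 0 mod 23^4.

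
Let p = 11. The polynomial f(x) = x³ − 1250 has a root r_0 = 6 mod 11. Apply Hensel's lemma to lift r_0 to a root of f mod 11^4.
r_3 = 8806 (mod 14641)

Hensel: r_{i+1} = r_i − f(r_i)/f′(r_i) mod 11^{i+2}, where f′(x) = 3x². Iterate:
  r_0 = 6 (mod 11)
  r_1 = 94 (mod 121)
  r_2 = 820 (mod 1331)
  r_3 = 8806 (mod 14641)
Final: r = 8806 with f(r) ≡ 0 mod 11^4.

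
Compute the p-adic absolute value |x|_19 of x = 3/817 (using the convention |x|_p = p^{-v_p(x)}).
|3/817|_19 = 19

Step 1 — compute v_19(x) by factoring powers of 19 out of the numerator and denominator: v_19(3/817) = -1. Step 2 — apply |x|_p = p^{-v_p(x)} = 19^{1} = 19.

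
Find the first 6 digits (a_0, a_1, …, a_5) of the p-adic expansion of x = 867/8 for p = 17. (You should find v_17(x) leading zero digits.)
(a_0, …, a_5) = (0, 0, 11, 10, 10, 10)

v_17(867/8) = 2, so a_0 = ... = a_1 = 0. Factor out: x = 17^2 · u with u = 3/8 a unit in ℤ_17. Expand u iteratively via a_{v+i} = u_i mod 17, u_{i+1} = (u_i − a_{v+i})/17:
  u_0 = 3/8;  a_2 = 11;  u_1 = (u_0 − 11)/17 = -5/8
  u_1 = -5/8;  a_3 = 10;  u_2 = (u_1 − 10)/17 = -5/8
  u_2 = -5/8;  a_4 = 10;  u_3 = (u_2 − 10)/17 = -5/8
  u_3 = -5/8;  a_5 = 10;  u_4 = (u_3 − 10)/17 = -5/8
Digits: (0, 0, 11, 10, 10, 10).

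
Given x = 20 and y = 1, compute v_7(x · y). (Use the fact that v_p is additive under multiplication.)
v_7(20) = 0

v_p(x) = 0 (factor: 20 = 7^0 · 20); v_p(y) = 0 (factor: 1 = 7^0 · 1). Additivity: v_p(xy) = v_p(x) + v_p(y) = 0 + 0 = 0. (Direct check: xy = 20 = 7^0 · (20).)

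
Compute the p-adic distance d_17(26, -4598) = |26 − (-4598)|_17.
d_17(26, -4598) = 1/289

Step 1 — x − y = 26 − (-4598) = 4624. Step 2 — v_17(4624) = 2 (factor: 4624 = (17^2 · 16); the sign does not affect v_p). Step 3 — |x − y|_17 = 17^{-2} = 1/289.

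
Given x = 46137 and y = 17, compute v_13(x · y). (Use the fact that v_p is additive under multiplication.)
v_13(784329) = 3

v_p(x) = 3 (factor: 46137 = 13^3 · 21); v_p(y) = 0 (factor: 17 = 13^0 · 17). Additivity: v_p(xy) = v_p(x) + v_p(y) = 3 + 0 = 3. (Direct check: xy = 784329 = 13^3 · (357).)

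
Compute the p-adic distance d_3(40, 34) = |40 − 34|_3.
d_3(40, 34) = 1/3

Step 1 — x − y = 40 − 34 = 6. Step 2 — v_3(6) = 1 (factor: 6 = (3^1 · 2); the sign does not affect v_p). Step 3 — |x − y|_3 = 3^{-1} = 1/3.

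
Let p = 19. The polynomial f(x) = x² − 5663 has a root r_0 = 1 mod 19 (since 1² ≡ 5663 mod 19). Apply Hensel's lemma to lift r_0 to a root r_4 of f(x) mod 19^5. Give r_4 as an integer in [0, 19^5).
r_4 = 594511 (mod 2476099)

Hensel's recurrence: r_{i+1} = r_i − f(r_i)·(f′(r_i))^{-1} mod 19^{i+2}, with f′(x) = 2x. Iterate:
  r_0 = 1 (mod 19)
  r_1 = 305 (mod 361)
  r_2 = 4637 (mod 6859)
  r_3 = 73227 (mod 130321)
  r_4 = 594511 (mod 2476099)
Final: r_4 = 594511, and one checks f(r_4) ≡ 0 mod 19^5.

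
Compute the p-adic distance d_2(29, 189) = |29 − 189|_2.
d_2(29, 189) = 1/32

Step 1 — x − y = 29 − 189 = -160. Step 2 — v_2(-160) = 5 (factor: -160 = −(2^5 · 5); the sign does not affect v_p). Step 3 — |x − y|_2 = 2^{-5} = 1/32.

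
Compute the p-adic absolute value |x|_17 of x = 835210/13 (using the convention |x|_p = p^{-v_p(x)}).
|835210/13|_17 = 1/83521

Step 1 — compute v_17(x) by factoring powers of 17 out of the numerator and denominator: v_17(835210/13) = 4. Step 2 — apply |x|_p = p^{-v_p(x)} = 17^{-4} = 1/83521.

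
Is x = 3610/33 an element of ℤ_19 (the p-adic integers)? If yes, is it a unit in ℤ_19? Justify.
x ∈ ℤ_19 but not a unit; v_19(x) = 2 > 0

ℤ_19 = {x ∈ ℚ_19 : v_19(x) ≥ 0} and ℤ_19^× = {x ∈ ℤ_19 : v_19(x) = 0}. Here v_19(3610/33) = v_19(num) − v_19(den) = 2; compare against these criteria.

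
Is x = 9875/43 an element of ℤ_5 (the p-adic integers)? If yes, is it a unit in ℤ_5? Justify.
x ∈ ℤ_5 but not a unit; v_5(x) = 3 > 0

ℤ_5 = {x ∈ ℚ_5 : v_5(x) ≥ 0} and ℤ_5^× = {x ∈ ℤ_5 : v_5(x) = 0}. Here v_5(9875/43) = v_5(num) − v_5(den) = 3; compare against these criteria.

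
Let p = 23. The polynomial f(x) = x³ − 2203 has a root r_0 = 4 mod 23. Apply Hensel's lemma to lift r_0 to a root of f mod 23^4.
r_3 = 261606 (mod 279841)

Hensel: r_{i+1} = r_i − f(r_i)/f′(r_i) mod 23^{i+2}, where f′(x) = 3x². Iterate:
  r_0 = 4 (mod 23)
  r_1 = 280 (mod 529)
  r_2 = 6099 (mod 12167)
  r_3 = 261606 (mod 279841)
Final: r = 261606 with f(r) ≡ 0 mod 23^4.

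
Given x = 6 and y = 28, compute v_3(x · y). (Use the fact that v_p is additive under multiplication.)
v_3(168) = 1

v_p(x) = 1 (factor: 6 = 3^1 · 2); v_p(y) = 0 (factor: 28 = 3^0 · 28). Additivity: v_p(xy) = v_p(x) + v_p(y) = 1 + 0 = 1. (Direct check: xy = 168 = 3^1 · (56).)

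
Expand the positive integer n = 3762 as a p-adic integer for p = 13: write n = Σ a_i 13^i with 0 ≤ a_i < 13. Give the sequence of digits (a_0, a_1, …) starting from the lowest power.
(a_0, a_1, …) = (5, 3, 9, 1)

Repeated division by 13 gives the digits low-to-high: 3762 = 5 + 3·13^1 + 9·13^2 + 1·13^3. Digit sequence: (5, 3, 9, 1).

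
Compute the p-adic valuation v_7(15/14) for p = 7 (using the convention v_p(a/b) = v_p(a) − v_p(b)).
v_7(15/14) = -1

Factor powers of 7 from the numerator and denominator of the reduced fraction: 15 = 7^0 · 15 and 14 = 7^1 · 2. Apply v_p(a/b) = v_p(a) − v_p(b): v_7(15/14) = 0 − 1 = -1.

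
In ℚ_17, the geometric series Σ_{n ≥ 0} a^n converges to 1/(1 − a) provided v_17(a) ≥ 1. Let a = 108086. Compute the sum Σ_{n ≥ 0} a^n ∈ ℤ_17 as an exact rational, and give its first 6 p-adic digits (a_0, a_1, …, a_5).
Σ a^n = 1/(1 − a) = -1/108085;  first 6 digits = (1, 0, 0, 5, 1, 0)

v_17(a) = 3 ≥ 1, so the series converges in ℤ_17 to 1/(1 − a) = 1/(1 − 108086) = -1/108085. Expand this rational in ℤ_17: compute digits iteratively via d_i = x_i mod 17, x_{i+1} = (x_i − d_i)/17. The first 6 digits are (1, 0, 0, 5, 1, 0).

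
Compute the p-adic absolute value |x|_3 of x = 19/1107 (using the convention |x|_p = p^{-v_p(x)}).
|19/1107|_3 = 27

Step 1 — compute v_3(x) by factoring powers of 3 out of the numerator and denominator: v_3(19/1107) = -3. Step 2 — apply |x|_p = p^{-v_p(x)} = 3^{3} = 27.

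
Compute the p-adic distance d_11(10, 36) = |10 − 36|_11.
d_11(10, 36) = 1

Step 1 — x − y = 10 − 36 = -26. Step 2 — v_11(-26) = 0 (factor: -26 = −(11^0 · 26); the sign does not affect v_p). Step 3 — |x − y|_11 = 11^{0} = 1.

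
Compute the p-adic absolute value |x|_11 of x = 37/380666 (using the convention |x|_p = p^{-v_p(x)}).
|37/380666|_11 = 14641

Step 1 — compute v_11(x) by factoring powers of 11 out of the numerator and denominator: v_11(37/380666) = -4. Step 2 — apply |x|_p = p^{-v_p(x)} = 11^{4} = 14641.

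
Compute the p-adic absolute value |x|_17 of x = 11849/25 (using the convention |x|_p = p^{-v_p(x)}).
|11849/25|_17 = 1/289

Step 1 — compute v_17(x) by factoring powers of 17 out of the numerator and denominator: v_17(11849/25) = 2. Step 2 — apply |x|_p = p^{-v_p(x)} = 17^{-2} = 1/289.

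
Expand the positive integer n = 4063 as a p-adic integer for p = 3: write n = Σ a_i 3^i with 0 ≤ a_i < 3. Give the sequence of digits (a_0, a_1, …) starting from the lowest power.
(a_0, a_1, …) = (1, 1, 1, 0, 2, 1, 2, 1)

Repeated division by 3 gives the digits low-to-high: 4063 = 1 + 1·3^1 + 1·3^2 + 2·3^4 + 1·3^5 + 2·3^6 + 1·3^7. Digit sequence: (1, 1, 1, 0, 2, 1, 2, 1).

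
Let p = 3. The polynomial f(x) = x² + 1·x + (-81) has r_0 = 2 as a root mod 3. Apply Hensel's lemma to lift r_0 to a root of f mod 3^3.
r_2 = 26 (mod 27)

Hensel: r_{i+1} = r_i − f(r_i)·(f′(r_i))^{-1} mod 3^{i+2}, f′(x) = 2x + 1. Iterate:
  r_0 = 2 (mod 3)
  r_1 = 8 (mod 9)
  r_2 = 26 (mod 27)
Final: r = 26 satisfies f(r) ≡ 0 mod 3^3.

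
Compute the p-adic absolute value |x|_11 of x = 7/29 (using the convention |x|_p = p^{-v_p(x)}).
|7/29|_11 = 1

Step 1 — compute v_11(x) by factoring powers of 11 out of the numerator and denominator: v_11(7/29) = 0. Step 2 — apply |x|_p = p^{-v_p(x)} = 11^{0} = 1.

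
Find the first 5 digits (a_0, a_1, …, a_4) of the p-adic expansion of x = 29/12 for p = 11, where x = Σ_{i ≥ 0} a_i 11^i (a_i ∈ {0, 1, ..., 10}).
(a_0, …, a_4) = (7, 6, 4, 6, 4)

v_11(29/12) = 0 (numerator and denominator both coprime to 11), so x ∈ ℤ_11^×. Compute digits iteratively via a_i = x_i mod 11, x_{i+1} = (x_i − a_i)/11, with x_0 = x:
  x_0 = 29/12;  a_0 = 7;  x_1 = (x_0 − 7)/11 = -5/12
  x_1 = -5/12;  a_1 = 6;  x_2 = (x_1 − 6)/11 = -7/12
  x_2 = -7/12;  a_2 = 4;  x_3 = (x_2 − 4)/11 = -5/12
  x_3 = -5/12;  a_3 = 6;  x_4 = (x_3 − 6)/11 = -7/12
  x_4 = -7/12;  a_4 = 4;  x_5 = (x_4 − 4)/11 = -5/12
Digits: (7, 6, 4, 6, 4).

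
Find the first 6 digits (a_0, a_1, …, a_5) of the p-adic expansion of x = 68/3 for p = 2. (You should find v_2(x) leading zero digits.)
(a_0, …, a_5) = (0, 0, 1, 1, 0, 1)

v_2(68/3) = 2, so a_0 = ... = a_1 = 0. Factor out: x = 2^2 · u with u = 17/3 a unit in ℤ_2. Expand u iteratively via a_{v+i} = u_i mod 2, u_{i+1} = (u_i − a_{v+i})/2:
  u_0 = 17/3;  a_2 = 1;  u_1 = (u_0 − 1)/2 = 7/3
  u_1 = 7/3;  a_3 = 1;  u_2 = (u_1 − 1)/2 = 2/3
  u_2 = 2/3;  a_4 = 0;  u_3 = (u_2 − 0)/2 = 1/3
  u_3 = 1/3;  a_5 = 1;  u_4 = (u_3 − 1)/2 = -1/3
Digits: (0, 0, 1, 1, 0, 1).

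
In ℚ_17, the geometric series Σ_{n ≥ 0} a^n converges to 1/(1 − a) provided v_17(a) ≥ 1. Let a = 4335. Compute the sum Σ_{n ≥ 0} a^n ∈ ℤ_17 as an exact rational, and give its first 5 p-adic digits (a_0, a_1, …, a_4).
Σ a^n = 1/(1 − a) = -1/4334;  first 5 digits = (1, 0, 15, 0, 4)

v_17(a) = 2 ≥ 1, so the series converges in ℤ_17 to 1/(1 − a) = 1/(1 − 4335) = -1/4334. Expand this rational in ℤ_17: compute digits iteratively via d_i = x_i mod 17, x_{i+1} = (x_i − d_i)/17. The first 5 digits are (1, 0, 15, 0, 4).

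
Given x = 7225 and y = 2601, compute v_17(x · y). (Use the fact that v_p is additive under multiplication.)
v_17(18792225) = 4

v_p(x) = 2 (factor: 7225 = 17^2 · 25); v_p(y) = 2 (factor: 2601 = 17^2 · 9). Additivity: v_p(xy) = v_p(x) + v_p(y) = 2 + 2 = 4. (Direct check: xy = 18792225 = 17^4 · (225).)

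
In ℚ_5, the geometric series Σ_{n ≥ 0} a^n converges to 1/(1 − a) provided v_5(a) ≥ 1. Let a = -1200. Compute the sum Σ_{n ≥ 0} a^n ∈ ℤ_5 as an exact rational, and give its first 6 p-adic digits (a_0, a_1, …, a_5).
Σ a^n = 1/(1 − a) = 1/1201;  first 6 digits = (1, 0, 2, 0, 2, 0)

v_5(a) = 2 ≥ 1, so the series converges in ℤ_5 to 1/(1 − a) = 1/(1 − (-1200)) = 1/1201. Expand this rational in ℤ_5: compute digits iteratively via d_i = x_i mod 5, x_{i+1} = (x_i − d_i)/5. The first 6 digits are (1, 0, 2, 0, 2, 0).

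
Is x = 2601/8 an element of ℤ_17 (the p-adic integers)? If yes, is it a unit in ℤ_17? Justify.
x ∈ ℤ_17 but not a unit; v_17(x) = 2 > 0

ℤ_17 = {x ∈ ℚ_17 : v_17(x) ≥ 0} and ℤ_17^× = {x ∈ ℤ_17 : v_17(x) = 0}. Here v_17(2601/8) = v_17(num) − v_17(den) = 2; compare against these criteria.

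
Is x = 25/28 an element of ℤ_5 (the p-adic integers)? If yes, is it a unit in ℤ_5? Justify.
x ∈ ℤ_5 but not a unit; v_5(x) = 2 > 0

ℤ_5 = {x ∈ ℚ_5 : v_5(x) ≥ 0} and ℤ_5^× = {x ∈ ℤ_5 : v_5(x) = 0}. Here v_5(25/28) = v_5(num) − v_5(den) = 2; compare against these criteria.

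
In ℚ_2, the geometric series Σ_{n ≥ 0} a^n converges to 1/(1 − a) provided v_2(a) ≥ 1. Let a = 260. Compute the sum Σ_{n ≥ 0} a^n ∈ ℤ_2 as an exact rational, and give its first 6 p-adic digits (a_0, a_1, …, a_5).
Σ a^n = 1/(1 − a) = -1/259;  first 6 digits = (1, 0, 1, 0, 1, 0)

v_2(a) = 2 ≥ 1, so the series converges in ℤ_2 to 1/(1 − a) = 1/(1 − 260) = -1/259. Expand this rational in ℤ_2: compute digits iteratively via d_i = x_i mod 2, x_{i+1} = (x_i − d_i)/2. The first 6 digits are (1, 0, 1, 0, 1, 0).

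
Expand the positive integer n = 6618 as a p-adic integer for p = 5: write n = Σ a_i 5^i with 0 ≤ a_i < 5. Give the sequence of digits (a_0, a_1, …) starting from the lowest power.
(a_0, a_1, …) = (3, 3, 4, 2, 0, 2)

Repeated division by 5 gives the digits low-to-high: 6618 = 3 + 3·5^1 + 4·5^2 + 2·5^3 + 2·5^5. Digit sequence: (3, 3, 4, 2, 0, 2).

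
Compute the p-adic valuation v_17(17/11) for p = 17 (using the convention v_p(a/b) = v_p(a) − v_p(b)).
v_17(17/11) = 1

Factor powers of 17 from the numerator and denominator of the reduced fraction: 17 = 17^1 · 1 and 11 = 17^0 · 11. Apply v_p(a/b) = v_p(a) − v_p(b): v_17(17/11) = 1 − 0 = 1.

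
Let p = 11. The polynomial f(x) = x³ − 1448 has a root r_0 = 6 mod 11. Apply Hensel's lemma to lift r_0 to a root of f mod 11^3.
r_2 = 1205 (mod 1331)

Hensel: r_{i+1} = r_i − f(r_i)/f′(r_i) mod 11^{i+2}, where f′(x) = 3x². Iterate:
  r_0 = 6 (mod 11)
  r_1 = 116 (mod 121)
  r_2 = 1205 (mod 1331)
Final: r = 1205 with f(r) ≡ 0 mod 11^3.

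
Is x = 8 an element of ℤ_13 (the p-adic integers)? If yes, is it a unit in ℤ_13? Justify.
x ∈ ℤ_13^× (unit); v_13(x) = 0

ℤ_13 = {x ∈ ℚ_13 : v_13(x) ≥ 0} and ℤ_13^× = {x ∈ ℤ_13 : v_13(x) = 0}. Here v_13(8) = v_13(num) − v_13(den) = 0; compare against these criteria.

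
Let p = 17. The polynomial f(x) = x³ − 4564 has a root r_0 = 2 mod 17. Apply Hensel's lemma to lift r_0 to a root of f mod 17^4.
r_3 = 47585 (mod 83521)

Hensel: r_{i+1} = r_i − f(r_i)/f′(r_i) mod 17^{i+2}, where f′(x) = 3x². Iterate:
  r_0 = 2 (mod 17)
  r_1 = 189 (mod 289)
  r_2 = 3368 (mod 4913)
  r_3 = 47585 (mod 83521)
Final: r = 47585 with f(r) ≡ 0 mod 17^4.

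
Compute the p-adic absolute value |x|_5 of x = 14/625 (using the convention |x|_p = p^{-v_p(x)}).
|14/625|_5 = 625

Step 1 — compute v_5(x) by factoring powers of 5 out of the numerator and denominator: v_5(14/625) = -4. Step 2 — apply |x|_p = p^{-v_p(x)} = 5^{4} = 625.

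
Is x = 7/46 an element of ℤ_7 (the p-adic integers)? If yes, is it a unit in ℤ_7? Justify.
x ∈ ℤ_7 but not a unit; v_7(x) = 1 > 0

ℤ_7 = {x ∈ ℚ_7 : v_7(x) ≥ 0} and ℤ_7^× = {x ∈ ℤ_7 : v_7(x) = 0}. Here v_7(7/46) = v_7(num) − v_7(den) = 1; compare against these criteria.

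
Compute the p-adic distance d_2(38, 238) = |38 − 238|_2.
d_2(38, 238) = 1/8

Step 1 — x − y = 38 − 238 = -200. Step 2 — v_2(-200) = 3 (factor: -200 = −(2^3 · 25); the sign does not affect v_p). Step 3 — |x − y|_2 = 2^{-3} = 1/8.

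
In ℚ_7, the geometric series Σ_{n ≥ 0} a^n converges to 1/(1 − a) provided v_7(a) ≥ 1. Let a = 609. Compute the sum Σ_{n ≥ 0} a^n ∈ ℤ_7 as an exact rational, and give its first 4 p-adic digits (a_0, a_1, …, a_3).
Σ a^n = 1/(1 − a) = -1/608;  first 4 digits = (1, 3, 0, 4)

v_7(a) = 1 ≥ 1, so the series converges in ℤ_7 to 1/(1 − a) = 1/(1 − 609) = -1/608. Expand this rational in ℤ_7: compute digits iteratively via d_i = x_i mod 7, x_{i+1} = (x_i − d_i)/7. The first 4 digits are (1, 3, 0, 4).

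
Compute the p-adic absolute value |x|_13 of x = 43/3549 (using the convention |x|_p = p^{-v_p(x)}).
|43/3549|_13 = 169

Step 1 — compute v_13(x) by factoring powers of 13 out of the numerator and denominator: v_13(43/3549) = -2. Step 2 — apply |x|_p = p^{-v_p(x)} = 13^{2} = 169.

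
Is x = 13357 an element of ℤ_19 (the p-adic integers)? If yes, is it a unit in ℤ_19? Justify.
x ∈ ℤ_19 but not a unit; v_19(x) = 2 > 0

ℤ_19 = {x ∈ ℚ_19 : v_19(x) ≥ 0} and ℤ_19^× = {x ∈ ℤ_19 : v_19(x) = 0}. Here v_19(13357) = v_19(num) − v_19(den) = 2; compare against these criteria.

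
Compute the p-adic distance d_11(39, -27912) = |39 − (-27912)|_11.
d_11(39, -27912) = 1/1331

Step 1 — x − y = 39 − (-27912) = 27951. Step 2 — v_11(27951) = 3 (factor: 27951 = (11^3 · 21); the sign does not affect v_p). Step 3 — |x − y|_11 = 11^{-3} = 1/1331.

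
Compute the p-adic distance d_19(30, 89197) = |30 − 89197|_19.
d_19(30, 89197) = 1/6859

Step 1 — x − y = 30 − 89197 = -89167. Step 2 — v_19(-89167) = 3 (factor: -89167 = −(19^3 · 13); the sign does not affect v_p). Step 3 — |x − y|_19 = 19^{-3} = 1/6859.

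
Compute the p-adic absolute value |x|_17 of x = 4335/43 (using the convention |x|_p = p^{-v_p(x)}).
|4335/43|_17 = 1/289

Step 1 — compute v_17(x) by factoring powers of 17 out of the numerator and denominator: v_17(4335/43) = 2. Step 2 — apply |x|_p = p^{-v_p(x)} = 17^{-2} = 1/289.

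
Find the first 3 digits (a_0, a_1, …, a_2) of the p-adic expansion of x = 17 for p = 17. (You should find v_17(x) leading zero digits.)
(a_0, …, a_2) = (0, 1, 0)

v_17(17) = 1, so a_0 = ... = a_0 = 0. Factor out: x = 17^1 · u with u = 1 a unit in ℤ_17. Expand u iteratively via a_{v+i} = u_i mod 17, u_{i+1} = (u_i − a_{v+i})/17:
  u_0 = 1;  a_1 = 1;  u_1 = (u_0 − 1)/17 = 0
  u_1 = 0;  a_2 = 0;  u_2 = (u_1 − 0)/17 = 0
Digits: (0, 1, 0).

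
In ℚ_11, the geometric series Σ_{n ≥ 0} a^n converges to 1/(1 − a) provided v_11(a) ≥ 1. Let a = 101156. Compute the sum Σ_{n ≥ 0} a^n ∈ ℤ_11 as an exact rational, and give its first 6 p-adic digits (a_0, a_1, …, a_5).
Σ a^n = 1/(1 − a) = -1/101155;  first 6 digits = (1, 0, 0, 10, 6, 0)

v_11(a) = 3 ≥ 1, so the series converges in ℤ_11 to 1/(1 − a) = 1/(1 − 101156) = -1/101155. Expand this rational in ℤ_11: compute digits iteratively via d_i = x_i mod 11, x_{i+1} = (x_i − d_i)/11. The first 6 digits are (1, 0, 0, 10, 6, 0).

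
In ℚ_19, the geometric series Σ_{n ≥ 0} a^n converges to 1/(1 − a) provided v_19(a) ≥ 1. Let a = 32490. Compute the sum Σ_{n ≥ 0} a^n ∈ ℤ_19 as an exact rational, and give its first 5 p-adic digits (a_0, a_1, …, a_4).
Σ a^n = 1/(1 − a) = -1/32489;  first 5 digits = (1, 0, 14, 4, 6)

v_19(a) = 2 ≥ 1, so the series converges in ℤ_19 to 1/(1 − a) = 1/(1 − 32490) = -1/32489. Expand this rational in ℤ_19: compute digits iteratively via d_i = x_i mod 19, x_{i+1} = (x_i − d_i)/19. The first 5 digits are (1, 0, 14, 4, 6).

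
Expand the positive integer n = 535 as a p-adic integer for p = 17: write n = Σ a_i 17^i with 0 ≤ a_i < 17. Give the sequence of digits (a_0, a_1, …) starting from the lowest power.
(a_0, a_1, …) = (8, 14, 1)

Repeated division by 17 gives the digits low-to-high: 535 = 8 + 14·17^1 + 1·17^2. Digit sequence: (8, 14, 1).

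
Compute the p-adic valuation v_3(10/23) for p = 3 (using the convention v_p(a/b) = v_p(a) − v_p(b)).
v_3(10/23) = 0

Factor powers of 3 from the numerator and denominator of the reduced fraction: 10 = 3^0 · 10 and 23 = 3^0 · 23. Apply v_p(a/b) = v_p(a) − v_p(b): v_3(10/23) = 0 − 0 = 0.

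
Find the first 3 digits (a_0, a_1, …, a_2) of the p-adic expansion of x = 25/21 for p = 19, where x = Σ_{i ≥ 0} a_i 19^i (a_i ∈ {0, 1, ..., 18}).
(a_0, …, a_2) = (3, 18, 9)

v_19(25/21) = 0 (numerator and denominator both coprime to 19), so x ∈ ℤ_19^×. Compute digits iteratively via a_i = x_i mod 19, x_{i+1} = (x_i − a_i)/19, with x_0 = x:
  x_0 = 25/21;  a_0 = 3;  x_1 = (x_0 − 3)/19 = -2/21
  x_1 = -2/21;  a_1 = 18;  x_2 = (x_1 − 18)/19 = -20/21
  x_2 = -20/21;  a_2 = 9;  x_3 = (x_2 − 9)/19 = -11/21
Digits: (3, 18, 9).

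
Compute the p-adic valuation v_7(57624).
v_7(57624) = 4

v_7(n) is the largest exponent k such that 7^k divides n. Factor out: 57624 = 7^4 · 24. (Sign doesn't affect v_p.) So v_7(57624) = 4.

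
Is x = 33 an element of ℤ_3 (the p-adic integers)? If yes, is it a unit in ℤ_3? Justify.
x ∈ ℤ_3 but not a unit; v_3(x) = 1 > 0

ℤ_3 = {x ∈ ℚ_3 : v_3(x) ≥ 0} and ℤ_3^× = {x ∈ ℤ_3 : v_3(x) = 0}. Here v_3(33) = v_3(num) − v_3(den) = 1; compare against these criteria.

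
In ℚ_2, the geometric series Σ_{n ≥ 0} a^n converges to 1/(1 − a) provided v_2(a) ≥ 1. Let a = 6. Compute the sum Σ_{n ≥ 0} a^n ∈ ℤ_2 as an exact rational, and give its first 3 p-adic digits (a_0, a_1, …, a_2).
Σ a^n = 1/(1 − a) = -1/5;  first 3 digits = (1, 1, 0)

v_2(a) = 1 ≥ 1, so the series converges in ℤ_2 to 1/(1 − a) = 1/(1 − 6) = -1/5. Expand this rational in ℤ_2: compute digits iteratively via d_i = x_i mod 2, x_{i+1} = (x_i − d_i)/2. The first 3 digits are (1, 1, 0).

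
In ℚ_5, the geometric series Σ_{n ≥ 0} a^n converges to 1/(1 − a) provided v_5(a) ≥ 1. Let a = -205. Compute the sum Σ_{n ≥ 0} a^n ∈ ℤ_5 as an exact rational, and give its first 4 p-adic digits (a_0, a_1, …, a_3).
Σ a^n = 1/(1 − a) = 1/206;  first 4 digits = (1, 4, 2, 3)

v_5(a) = 1 ≥ 1, so the series converges in ℤ_5 to 1/(1 − a) = 1/(1 − (-205)) = 1/206. Expand this rational in ℤ_5: compute digits iteratively via d_i = x_i mod 5, x_{i+1} = (x_i − d_i)/5. The first 4 digits are (1, 4, 2, 3).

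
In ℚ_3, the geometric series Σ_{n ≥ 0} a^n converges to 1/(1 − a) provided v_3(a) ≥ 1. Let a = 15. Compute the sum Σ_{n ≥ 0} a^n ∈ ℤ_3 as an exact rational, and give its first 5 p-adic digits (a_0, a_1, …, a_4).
Σ a^n = 1/(1 − a) = -1/14;  first 5 digits = (1, 2, 2, 1, 0)

v_3(a) = 1 ≥ 1, so the series converges in ℤ_3 to 1/(1 − a) = 1/(1 − 15) = -1/14. Expand this rational in ℤ_3: compute digits iteratively via d_i = x_i mod 3, x_{i+1} = (x_i − d_i)/3. The first 5 digits are (1, 2, 2, 1, 0).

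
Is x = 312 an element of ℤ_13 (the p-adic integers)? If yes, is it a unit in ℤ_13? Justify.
x ∈ ℤ_13 but not a unit; v_13(x) = 1 > 0

ℤ_13 = {x ∈ ℚ_13 : v_13(x) ≥ 0} and ℤ_13^× = {x ∈ ℤ_13 : v_13(x) = 0}. Here v_13(312) = v_13(num) − v_13(den) = 1; compare against these criteria.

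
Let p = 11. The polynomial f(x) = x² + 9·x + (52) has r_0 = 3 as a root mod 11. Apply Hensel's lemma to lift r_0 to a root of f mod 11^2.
r_1 = 102 (mod 121)

Hensel: r_{i+1} = r_i − f(r_i)·(f′(r_i))^{-1} mod 11^{i+2}, f′(x) = 2x + 9. Iterate:
  r_0 = 3 (mod 11)
  r_1 = 102 (mod 121)
Final: r = 102 satisfies f(r) ≡ 0 mod 11^2.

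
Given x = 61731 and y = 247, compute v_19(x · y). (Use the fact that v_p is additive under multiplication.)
v_19(15247557) = 4

v_p(x) = 3 (factor: 61731 = 19^3 · 9); v_p(y) = 1 (factor: 247 = 19^1 · 13). Additivity: v_p(xy) = v_p(x) + v_p(y) = 3 + 1 = 4. (Direct check: xy = 15247557 = 19^4 · (117).)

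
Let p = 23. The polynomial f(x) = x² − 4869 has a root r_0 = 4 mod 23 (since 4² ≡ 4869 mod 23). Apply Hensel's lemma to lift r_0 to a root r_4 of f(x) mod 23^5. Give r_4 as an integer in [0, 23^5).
r_4 = 1604737 (mod 6436343)

Hensel's recurrence: r_{i+1} = r_i − f(r_i)·(f′(r_i))^{-1} mod 23^{i+2}, with f′(x) = 2x. Iterate:
  r_0 = 4 (mod 23)
  r_1 = 280 (mod 529)
  r_2 = 10860 (mod 12167)
  r_3 = 205532 (mod 279841)
  r_4 = 1604737 (mod 6436343)
Final: r_4 = 1604737, and one checks f(r_4) ≡ 0 mod 23^5.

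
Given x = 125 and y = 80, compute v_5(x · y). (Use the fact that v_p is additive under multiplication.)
v_5(10000) = 4

v_p(x) = 3 (factor: 125 = 5^3 · 1); v_p(y) = 1 (factor: 80 = 5^1 · 16). Additivity: v_p(xy) = v_p(x) + v_p(y) = 3 + 1 = 4. (Direct check: xy = 10000 = 5^4 · (16).)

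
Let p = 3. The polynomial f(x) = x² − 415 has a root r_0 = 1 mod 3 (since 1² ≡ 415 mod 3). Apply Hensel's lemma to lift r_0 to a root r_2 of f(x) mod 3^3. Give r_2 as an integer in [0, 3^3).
r_2 = 19 (mod 27)

Hensel's recurrence: r_{i+1} = r_i − f(r_i)·(f′(r_i))^{-1} mod 3^{i+2}, with f′(x) = 2x. Iterate:
  r_0 = 1 (mod 3)
  r_1 = 1 (mod 9)
  r_2 = 19 (mod 27)
Final: r_2 = 19, and one checks f(r_2) ≡ 0 mod 3^3.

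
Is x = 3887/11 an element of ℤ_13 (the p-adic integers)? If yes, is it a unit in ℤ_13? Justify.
x ∈ ℤ_13 but not a unit; v_13(x) = 2 > 0

ℤ_13 = {x ∈ ℚ_13 : v_13(x) ≥ 0} and ℤ_13^× = {x ∈ ℤ_13 : v_13(x) = 0}. Here v_13(3887/11) = v_13(num) − v_13(den) = 2; compare against these criteria.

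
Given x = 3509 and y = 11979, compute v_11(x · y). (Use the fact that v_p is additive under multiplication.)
v_11(42034311) = 5

v_p(x) = 2 (factor: 3509 = 11^2 · 29); v_p(y) = 3 (factor: 11979 = 11^3 · 9). Additivity: v_p(xy) = v_p(x) + v_p(y) = 2 + 3 = 5. (Direct check: xy = 42034311 = 11^5 · (261).)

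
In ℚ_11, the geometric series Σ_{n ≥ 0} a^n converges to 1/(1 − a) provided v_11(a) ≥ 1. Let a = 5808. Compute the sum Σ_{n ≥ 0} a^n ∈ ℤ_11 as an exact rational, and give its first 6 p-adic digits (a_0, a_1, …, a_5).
Σ a^n = 1/(1 − a) = -1/5807;  first 6 digits = (1, 0, 4, 4, 5, 0)

v_11(a) = 2 ≥ 1, so the series converges in ℤ_11 to 1/(1 − a) = 1/(1 − 5808) = -1/5807. Expand this rational in ℤ_11: compute digits iteratively via d_i = x_i mod 11, x_{i+1} = (x_i − d_i)/11. The first 6 digits are (1, 0, 4, 4, 5, 0).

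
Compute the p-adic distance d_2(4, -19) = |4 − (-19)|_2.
d_2(4, -19) = 1

Step 1 — x − y = 4 − (-19) = 23. Step 2 — v_2(23) = 0 (factor: 23 = (2^0 · 23); the sign does not affect v_p). Step 3 — |x − y|_2 = 2^{0} = 1.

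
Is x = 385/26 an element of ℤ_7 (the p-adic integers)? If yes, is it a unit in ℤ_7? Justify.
x ∈ ℤ_7 but not a unit; v_7(x) = 1 > 0

ℤ_7 = {x ∈ ℚ_7 : v_7(x) ≥ 0} and ℤ_7^× = {x ∈ ℤ_7 : v_7(x) = 0}. Here v_7(385/26) = v_7(num) − v_7(den) = 1; compare against these criteria.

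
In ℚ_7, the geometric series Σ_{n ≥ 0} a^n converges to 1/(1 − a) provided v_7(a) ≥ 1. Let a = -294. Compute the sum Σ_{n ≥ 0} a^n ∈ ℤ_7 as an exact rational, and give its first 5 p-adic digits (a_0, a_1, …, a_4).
Σ a^n = 1/(1 − a) = 1/295;  first 5 digits = (1, 0, 1, 6, 0)

v_7(a) = 2 ≥ 1, so the series converges in ℤ_7 to 1/(1 − a) = 1/(1 − (-294)) = 1/295. Expand this rational in ℤ_7: compute digits iteratively via d_i = x_i mod 7, x_{i+1} = (x_i − d_i)/7. The first 5 digits are (1, 0, 1, 6, 0).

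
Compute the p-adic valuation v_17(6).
v_17(6) = 0

v_17(n) is the largest exponent k such that 17^k divides n. Factor out: 6 = 17^0 · 6. (Sign doesn't affect v_p.) So v_17(6) = 0.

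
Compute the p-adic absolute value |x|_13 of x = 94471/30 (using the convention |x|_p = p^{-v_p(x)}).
|94471/30|_13 = 1/2197

Step 1 — compute v_13(x) by factoring powers of 13 out of the numerator and denominator: v_13(94471/30) = 3. Step 2 — apply |x|_p = p^{-v_p(x)} = 13^{-3} = 1/2197.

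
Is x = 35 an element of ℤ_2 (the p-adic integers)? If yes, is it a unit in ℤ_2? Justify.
x ∈ ℤ_2^× (unit); v_2(x) = 0

ℤ_2 = {x ∈ ℚ_2 : v_2(x) ≥ 0} and ℤ_2^× = {x ∈ ℤ_2 : v_2(x) = 0}. Here v_2(35) = v_2(num) − v_2(den) = 0; compare against these criteria.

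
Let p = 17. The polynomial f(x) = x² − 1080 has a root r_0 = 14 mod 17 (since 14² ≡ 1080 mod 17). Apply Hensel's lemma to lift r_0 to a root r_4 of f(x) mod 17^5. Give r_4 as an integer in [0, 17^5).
r_4 = 393870 (mod 1419857)

Hensel's recurrence: r_{i+1} = r_i − f(r_i)·(f′(r_i))^{-1} mod 17^{i+2}, with f′(x) = 2x. Iterate:
  r_0 = 14 (mod 17)
  r_1 = 252 (mod 289)
  r_2 = 830 (mod 4913)
  r_3 = 59786 (mod 83521)
  r_4 = 393870 (mod 1419857)
Final: r_4 = 393870, and one checks f(r_4) ≡ 0 mod 17^5.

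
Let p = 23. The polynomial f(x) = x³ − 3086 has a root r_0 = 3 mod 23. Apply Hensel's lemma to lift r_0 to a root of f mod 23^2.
r_1 = 371 (mod 529)

Hensel: r_{i+1} = r_i − f(r_i)/f′(r_i) mod 23^{i+2}, where f′(x) = 3x². Iterate:
  r_0 = 3 (mod 23)
  r_1 = 371 (mod 529)
Final: r = 371 with f(r) ≡ 0 mod 23^2.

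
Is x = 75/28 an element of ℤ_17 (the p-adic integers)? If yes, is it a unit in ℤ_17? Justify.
x ∈ ℤ_17^× (unit); v_17(x) = 0

ℤ_17 = {x ∈ ℚ_17 : v_17(x) ≥ 0} and ℤ_17^× = {x ∈ ℤ_17 : v_17(x) = 0}. Here v_17(75/28) = v_17(num) − v_17(den) = 0; compare against these criteria.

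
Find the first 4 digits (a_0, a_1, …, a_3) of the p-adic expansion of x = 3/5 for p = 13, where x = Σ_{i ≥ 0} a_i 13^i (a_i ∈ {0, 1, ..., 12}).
(a_0, …, a_3) = (11, 7, 2, 5)

v_13(3/5) = 0 (numerator and denominator both coprime to 13), so x ∈ ℤ_13^×. Compute digits iteratively via a_i = x_i mod 13, x_{i+1} = (x_i − a_i)/13, with x_0 = x:
  x_0 = 3/5;  a_0 = 11;  x_1 = (x_0 − 11)/13 = -4/5
  x_1 = -4/5;  a_1 = 7;  x_2 = (x_1 − 7)/13 = -3/5
  x_2 = -3/5;  a_2 = 2;  x_3 = (x_2 − 2)/13 = -1/5
  x_3 = -1/5;  a_3 = 5;  x_4 = (x_3 − 5)/13 = -2/5
Digits: (11, 7, 2, 5).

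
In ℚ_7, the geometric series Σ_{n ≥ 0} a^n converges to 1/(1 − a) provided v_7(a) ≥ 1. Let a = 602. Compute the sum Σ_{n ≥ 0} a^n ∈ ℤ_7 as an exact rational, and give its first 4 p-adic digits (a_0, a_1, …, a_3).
Σ a^n = 1/(1 − a) = -1/601;  first 4 digits = (1, 2, 2, 2)

v_7(a) = 1 ≥ 1, so the series converges in ℤ_7 to 1/(1 − a) = 1/(1 − 602) = -1/601. Expand this rational in ℤ_7: compute digits iteratively via d_i = x_i mod 7, x_{i+1} = (x_i − d_i)/7. The first 4 digits are (1, 2, 2, 2).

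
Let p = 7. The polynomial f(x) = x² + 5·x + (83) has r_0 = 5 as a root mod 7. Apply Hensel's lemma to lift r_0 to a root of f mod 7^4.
r_3 = 509 (mod 2401)

Hensel: r_{i+1} = r_i − f(r_i)·(f′(r_i))^{-1} mod 7^{i+2}, f′(x) = 2x + 5. Iterate:
  r_0 = 5 (mod 7)
  r_1 = 19 (mod 49)
  r_2 = 166 (mod 343)
  r_3 = 509 (mod 2401)
Final: r = 509 satisfies f(r) ≡ 0 mod 7^4.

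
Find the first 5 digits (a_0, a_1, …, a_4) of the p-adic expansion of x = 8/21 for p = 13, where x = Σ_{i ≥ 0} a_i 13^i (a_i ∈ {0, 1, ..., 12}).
(a_0, …, a_4) = (1, 8, 0, 8, 0)

v_13(8/21) = 0 (numerator and denominator both coprime to 13), so x ∈ ℤ_13^×. Compute digits iteratively via a_i = x_i mod 13, x_{i+1} = (x_i − a_i)/13, with x_0 = x:
  x_0 = 8/21;  a_0 = 1;  x_1 = (x_0 − 1)/13 = -1/21
  x_1 = -1/21;  a_1 = 8;  x_2 = (x_1 − 8)/13 = -13/21
  x_2 = -13/21;  a_2 = 0;  x_3 = (x_2 − 0)/13 = -1/21
  x_3 = -1/21;  a_3 = 8;  x_4 = (x_3 − 8)/13 = -13/21
  x_4 = -13/21;  a_4 = 0;  x_5 = (x_4 − 0)/13 = -1/21
Digits: (1, 8, 0, 8, 0).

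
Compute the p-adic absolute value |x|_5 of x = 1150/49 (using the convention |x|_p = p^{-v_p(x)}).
|1150/49|_5 = 1/25

Step 1 — compute v_5(x) by factoring powers of 5 out of the numerator and denominator: v_5(1150/49) = 2. Step 2 — apply |x|_p = p^{-v_p(x)} = 5^{-2} = 1/25.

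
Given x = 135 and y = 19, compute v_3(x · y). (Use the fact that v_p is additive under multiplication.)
v_3(2565) = 3

v_p(x) = 3 (factor: 135 = 3^3 · 5); v_p(y) = 0 (factor: 19 = 3^0 · 19). Additivity: v_p(xy) = v_p(x) + v_p(y) = 3 + 0 = 3. (Direct check: xy = 2565 = 3^3 · (95).)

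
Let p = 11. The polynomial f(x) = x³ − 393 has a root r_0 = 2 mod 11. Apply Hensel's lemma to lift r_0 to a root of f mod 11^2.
r_1 = 24 (mod 121)

Hensel: r_{i+1} = r_i − f(r_i)/f′(r_i) mod 11^{i+2}, where f′(x) = 3x². Iterate:
  r_0 = 2 (mod 11)
  r_1 = 24 (mod 121)
Final: r = 24 with f(r) ≡ 0 mod 11^2.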